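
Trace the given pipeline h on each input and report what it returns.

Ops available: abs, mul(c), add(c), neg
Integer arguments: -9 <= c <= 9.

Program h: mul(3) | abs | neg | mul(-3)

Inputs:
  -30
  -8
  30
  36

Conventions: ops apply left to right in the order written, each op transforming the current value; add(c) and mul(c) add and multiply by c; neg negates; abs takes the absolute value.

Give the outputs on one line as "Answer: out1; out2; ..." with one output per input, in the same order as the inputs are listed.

270; 72; 270; 324

Execution, op by op:
  -30 -> -90 -> 90 -> -90 -> 270
  -8 -> -24 -> 24 -> -24 -> 72
  30 -> 90 -> 90 -> -90 -> 270
  36 -> 108 -> 108 -> -108 -> 324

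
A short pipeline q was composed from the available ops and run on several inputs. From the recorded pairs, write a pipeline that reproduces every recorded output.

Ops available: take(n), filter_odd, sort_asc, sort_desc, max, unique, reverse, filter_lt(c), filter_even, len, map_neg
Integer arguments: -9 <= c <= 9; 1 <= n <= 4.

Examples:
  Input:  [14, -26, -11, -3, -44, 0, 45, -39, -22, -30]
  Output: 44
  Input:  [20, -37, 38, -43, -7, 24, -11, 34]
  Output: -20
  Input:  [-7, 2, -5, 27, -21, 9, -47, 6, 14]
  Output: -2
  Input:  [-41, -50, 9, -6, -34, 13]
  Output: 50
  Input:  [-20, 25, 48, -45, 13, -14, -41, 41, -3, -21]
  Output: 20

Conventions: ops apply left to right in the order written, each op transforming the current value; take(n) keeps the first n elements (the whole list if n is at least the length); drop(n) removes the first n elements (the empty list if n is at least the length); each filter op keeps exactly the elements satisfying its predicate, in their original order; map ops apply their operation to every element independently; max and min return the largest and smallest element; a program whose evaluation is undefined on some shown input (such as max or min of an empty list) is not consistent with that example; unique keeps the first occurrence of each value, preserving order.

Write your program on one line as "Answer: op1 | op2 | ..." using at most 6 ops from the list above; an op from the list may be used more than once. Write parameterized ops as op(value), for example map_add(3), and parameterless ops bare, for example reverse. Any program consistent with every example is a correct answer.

reverse | filter_even | reverse | map_neg | max

Check, running the answer program on each example:
  [14, -26, -11, -3, -44, 0, 45, -39, -22, -30] -> [-30, -22, -39, 45, 0, -44, -3, -11, -26, 14] -> [-30, -22, 0, -44, -26, 14] -> [14, -26, -44, 0, -22, -30] -> [-14, 26, 44, 0, 22, 30] -> 44
  [20, -37, 38, -43, -7, 24, -11, 34] -> [34, -11, 24, -7, -43, 38, -37, 20] -> [34, 24, 38, 20] -> [20, 38, 24, 34] -> [-20, -38, -24, -34] -> -20
  [-7, 2, -5, 27, -21, 9, -47, 6, 14] -> [14, 6, -47, 9, -21, 27, -5, 2, -7] -> [14, 6, 2] -> [2, 6, 14] -> [-2, -6, -14] -> -2
  [-41, -50, 9, -6, -34, 13] -> [13, -34, -6, 9, -50, -41] -> [-34, -6, -50] -> [-50, -6, -34] -> [50, 6, 34] -> 50
  [-20, 25, 48, -45, 13, -14, -41, 41, -3, -21] -> [-21, -3, 41, -41, -14, 13, -45, 48, 25, -20] -> [-14, 48, -20] -> [-20, 48, -14] -> [20, -48, 14] -> 20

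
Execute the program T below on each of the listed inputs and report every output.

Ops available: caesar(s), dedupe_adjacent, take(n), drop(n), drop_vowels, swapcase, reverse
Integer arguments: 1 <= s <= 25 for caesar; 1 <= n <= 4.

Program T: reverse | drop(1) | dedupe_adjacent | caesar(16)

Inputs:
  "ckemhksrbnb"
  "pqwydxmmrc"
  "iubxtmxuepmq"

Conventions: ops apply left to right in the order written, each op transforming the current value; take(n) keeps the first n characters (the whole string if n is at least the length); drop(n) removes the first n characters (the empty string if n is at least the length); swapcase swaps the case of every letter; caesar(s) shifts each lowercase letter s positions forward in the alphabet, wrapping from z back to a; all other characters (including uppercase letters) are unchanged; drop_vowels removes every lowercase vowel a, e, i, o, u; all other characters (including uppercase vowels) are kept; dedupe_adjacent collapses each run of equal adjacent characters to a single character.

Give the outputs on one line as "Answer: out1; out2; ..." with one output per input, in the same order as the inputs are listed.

"drhiaxcuas"; "hcntomgf"; "cfukncjnrky"

Execution, op by op:
  "ckemhksrbnb" -> "bnbrskhmekc" -> "nbrskhmekc" -> "nbrskhmekc" -> "drhiaxcuas"
  "pqwydxmmrc" -> "crmmxdywqp" -> "rmmxdywqp" -> "rmxdywqp" -> "hcntomgf"
  "iubxtmxuepmq" -> "qmpeuxmtxbui" -> "mpeuxmtxbui" -> "mpeuxmtxbui" -> "cfukncjnrky"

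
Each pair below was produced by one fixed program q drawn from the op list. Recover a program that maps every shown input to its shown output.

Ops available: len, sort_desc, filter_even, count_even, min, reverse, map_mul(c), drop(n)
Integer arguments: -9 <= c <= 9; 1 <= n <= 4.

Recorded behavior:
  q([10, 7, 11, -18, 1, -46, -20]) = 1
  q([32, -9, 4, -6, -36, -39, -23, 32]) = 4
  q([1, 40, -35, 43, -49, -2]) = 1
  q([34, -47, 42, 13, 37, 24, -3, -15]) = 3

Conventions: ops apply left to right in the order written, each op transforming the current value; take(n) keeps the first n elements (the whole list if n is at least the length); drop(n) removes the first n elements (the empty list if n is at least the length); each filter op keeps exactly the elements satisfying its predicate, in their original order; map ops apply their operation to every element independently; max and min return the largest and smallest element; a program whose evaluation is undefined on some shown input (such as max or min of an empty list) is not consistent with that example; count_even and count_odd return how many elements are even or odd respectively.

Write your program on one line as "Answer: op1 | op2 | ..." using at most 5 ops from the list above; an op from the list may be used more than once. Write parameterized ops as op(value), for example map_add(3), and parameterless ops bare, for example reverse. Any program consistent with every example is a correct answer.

map_mul(-3) | sort_desc | drop(3) | count_even

Check, running the answer program on each example:
  [10, 7, 11, -18, 1, -46, -20] -> [-30, -21, -33, 54, -3, 138, 60] -> [138, 60, 54, -3, -21, -30, -33] -> [-3, -21, -30, -33] -> 1
  [32, -9, 4, -6, -36, -39, -23, 32] -> [-96, 27, -12, 18, 108, 117, 69, -96] -> [117, 108, 69, 27, 18, -12, -96, -96] -> [27, 18, -12, -96, -96] -> 4
  [1, 40, -35, 43, -49, -2] -> [-3, -120, 105, -129, 147, 6] -> [147, 105, 6, -3, -120, -129] -> [-3, -120, -129] -> 1
  [34, -47, 42, 13, 37, 24, -3, -15] -> [-102, 141, -126, -39, -111, -72, 9, 45] -> [141, 45, 9, -39, -72, -102, -111, -126] -> [-39, -72, -102, -111, -126] -> 3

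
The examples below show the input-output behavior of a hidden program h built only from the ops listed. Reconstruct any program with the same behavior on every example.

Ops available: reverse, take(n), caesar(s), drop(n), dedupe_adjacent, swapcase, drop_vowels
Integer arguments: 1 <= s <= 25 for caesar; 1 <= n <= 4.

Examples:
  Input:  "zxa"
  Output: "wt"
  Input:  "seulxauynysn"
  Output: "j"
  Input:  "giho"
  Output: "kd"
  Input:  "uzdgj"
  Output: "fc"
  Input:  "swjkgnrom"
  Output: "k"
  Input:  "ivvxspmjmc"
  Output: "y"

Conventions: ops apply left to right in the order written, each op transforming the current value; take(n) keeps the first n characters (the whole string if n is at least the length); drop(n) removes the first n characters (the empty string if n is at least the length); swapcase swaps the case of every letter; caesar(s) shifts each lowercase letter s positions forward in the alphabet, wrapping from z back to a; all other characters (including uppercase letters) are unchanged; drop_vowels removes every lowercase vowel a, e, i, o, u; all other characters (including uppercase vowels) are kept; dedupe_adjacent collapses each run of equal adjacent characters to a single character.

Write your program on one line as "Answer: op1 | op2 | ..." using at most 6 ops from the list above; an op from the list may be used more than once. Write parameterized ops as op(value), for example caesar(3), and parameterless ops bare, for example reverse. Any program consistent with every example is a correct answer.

dedupe_adjacent | reverse | take(2) | caesar(22) | drop_vowels

Check, running the answer program on each example:
  "zxa" -> "zxa" -> "axz" -> "ax" -> "wt" -> "wt"
  "seulxauynysn" -> "seulxauynysn" -> "nsynyuaxlues" -> "ns" -> "jo" -> "j"
  "giho" -> "giho" -> "ohig" -> "oh" -> "kd" -> "kd"
  "uzdgj" -> "uzdgj" -> "jgdzu" -> "jg" -> "fc" -> "fc"
  "swjkgnrom" -> "swjkgnrom" -> "morngkjws" -> "mo" -> "ik" -> "k"
  "ivvxspmjmc" -> "ivxspmjmc" -> "cmjmpsxvi" -> "cm" -> "yi" -> "y"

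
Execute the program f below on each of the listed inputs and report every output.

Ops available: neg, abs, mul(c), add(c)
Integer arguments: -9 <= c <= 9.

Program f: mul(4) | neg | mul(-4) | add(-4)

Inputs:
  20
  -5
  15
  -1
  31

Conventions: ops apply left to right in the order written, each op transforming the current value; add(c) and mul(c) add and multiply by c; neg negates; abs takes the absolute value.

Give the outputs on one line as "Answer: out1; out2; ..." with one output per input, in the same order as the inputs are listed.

316; -84; 236; -20; 492

Execution, op by op:
  20 -> 80 -> -80 -> 320 -> 316
  -5 -> -20 -> 20 -> -80 -> -84
  15 -> 60 -> -60 -> 240 -> 236
  -1 -> -4 -> 4 -> -16 -> -20
  31 -> 124 -> -124 -> 496 -> 492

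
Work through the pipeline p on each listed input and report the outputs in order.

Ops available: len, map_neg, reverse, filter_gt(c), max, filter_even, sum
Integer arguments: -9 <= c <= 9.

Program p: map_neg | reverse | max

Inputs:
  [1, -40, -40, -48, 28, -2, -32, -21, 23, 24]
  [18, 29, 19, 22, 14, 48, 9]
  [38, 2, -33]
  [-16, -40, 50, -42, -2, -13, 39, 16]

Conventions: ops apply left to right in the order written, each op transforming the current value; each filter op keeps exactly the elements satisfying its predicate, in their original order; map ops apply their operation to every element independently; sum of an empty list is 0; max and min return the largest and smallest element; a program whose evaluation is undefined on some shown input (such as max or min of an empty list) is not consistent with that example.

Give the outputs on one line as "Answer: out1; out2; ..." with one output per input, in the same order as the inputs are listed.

48; -9; 33; 42

Execution, op by op:
  [1, -40, -40, -48, 28, -2, -32, -21, 23, 24] -> [-1, 40, 40, 48, -28, 2, 32, 21, -23, -24] -> [-24, -23, 21, 32, 2, -28, 48, 40, 40, -1] -> 48
  [18, 29, 19, 22, 14, 48, 9] -> [-18, -29, -19, -22, -14, -48, -9] -> [-9, -48, -14, -22, -19, -29, -18] -> -9
  [38, 2, -33] -> [-38, -2, 33] -> [33, -2, -38] -> 33
  [-16, -40, 50, -42, -2, -13, 39, 16] -> [16, 40, -50, 42, 2, 13, -39, -16] -> [-16, -39, 13, 2, 42, -50, 40, 16] -> 42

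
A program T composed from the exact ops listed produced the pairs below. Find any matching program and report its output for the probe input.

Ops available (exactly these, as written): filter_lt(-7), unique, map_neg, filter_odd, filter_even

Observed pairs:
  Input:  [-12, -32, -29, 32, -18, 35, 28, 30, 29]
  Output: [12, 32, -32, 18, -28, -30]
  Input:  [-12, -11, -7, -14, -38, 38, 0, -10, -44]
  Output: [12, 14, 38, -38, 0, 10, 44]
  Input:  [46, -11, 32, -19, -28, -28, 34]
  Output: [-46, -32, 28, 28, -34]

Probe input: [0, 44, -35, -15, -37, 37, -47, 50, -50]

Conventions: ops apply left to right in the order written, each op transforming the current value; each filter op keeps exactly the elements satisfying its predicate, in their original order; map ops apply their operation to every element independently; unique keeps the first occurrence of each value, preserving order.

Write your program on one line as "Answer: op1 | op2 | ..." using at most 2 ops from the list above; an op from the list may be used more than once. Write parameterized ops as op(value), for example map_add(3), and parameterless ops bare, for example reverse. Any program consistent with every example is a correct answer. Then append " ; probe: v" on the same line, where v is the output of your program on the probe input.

map_neg | filter_even ; probe: [0, -44, -50, 50]

Check, running the answer program on each example:
  [-12, -32, -29, 32, -18, 35, 28, 30, 29] -> [12, 32, 29, -32, 18, -35, -28, -30, -29] -> [12, 32, -32, 18, -28, -30]
  [-12, -11, -7, -14, -38, 38, 0, -10, -44] -> [12, 11, 7, 14, 38, -38, 0, 10, 44] -> [12, 14, 38, -38, 0, 10, 44]
  [46, -11, 32, -19, -28, -28, 34] -> [-46, 11, -32, 19, 28, 28, -34] -> [-46, -32, 28, 28, -34]
  probe: [0, 44, -35, -15, -37, 37, -47, 50, -50] -> [0, -44, 35, 15, 37, -37, 47, -50, 50] -> [0, -44, -50, 50]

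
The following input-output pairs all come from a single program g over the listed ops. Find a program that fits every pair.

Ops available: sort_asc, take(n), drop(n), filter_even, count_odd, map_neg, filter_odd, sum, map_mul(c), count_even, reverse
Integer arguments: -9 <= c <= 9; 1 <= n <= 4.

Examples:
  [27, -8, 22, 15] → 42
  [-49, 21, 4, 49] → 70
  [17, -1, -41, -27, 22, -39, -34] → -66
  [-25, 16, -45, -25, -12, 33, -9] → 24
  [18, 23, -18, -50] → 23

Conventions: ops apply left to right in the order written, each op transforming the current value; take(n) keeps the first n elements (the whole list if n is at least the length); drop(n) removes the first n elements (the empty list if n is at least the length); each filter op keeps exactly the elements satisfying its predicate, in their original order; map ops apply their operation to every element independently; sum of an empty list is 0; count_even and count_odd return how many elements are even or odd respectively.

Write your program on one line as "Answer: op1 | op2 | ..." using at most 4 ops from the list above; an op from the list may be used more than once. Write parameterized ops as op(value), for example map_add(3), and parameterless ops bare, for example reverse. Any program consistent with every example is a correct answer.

filter_odd | reverse | take(2) | sum

Check, running the answer program on each example:
  [27, -8, 22, 15] -> [27, 15] -> [15, 27] -> [15, 27] -> 42
  [-49, 21, 4, 49] -> [-49, 21, 49] -> [49, 21, -49] -> [49, 21] -> 70
  [17, -1, -41, -27, 22, -39, -34] -> [17, -1, -41, -27, -39] -> [-39, -27, -41, -1, 17] -> [-39, -27] -> -66
  [-25, 16, -45, -25, -12, 33, -9] -> [-25, -45, -25, 33, -9] -> [-9, 33, -25, -45, -25] -> [-9, 33] -> 24
  [18, 23, -18, -50] -> [23] -> [23] -> [23] -> 23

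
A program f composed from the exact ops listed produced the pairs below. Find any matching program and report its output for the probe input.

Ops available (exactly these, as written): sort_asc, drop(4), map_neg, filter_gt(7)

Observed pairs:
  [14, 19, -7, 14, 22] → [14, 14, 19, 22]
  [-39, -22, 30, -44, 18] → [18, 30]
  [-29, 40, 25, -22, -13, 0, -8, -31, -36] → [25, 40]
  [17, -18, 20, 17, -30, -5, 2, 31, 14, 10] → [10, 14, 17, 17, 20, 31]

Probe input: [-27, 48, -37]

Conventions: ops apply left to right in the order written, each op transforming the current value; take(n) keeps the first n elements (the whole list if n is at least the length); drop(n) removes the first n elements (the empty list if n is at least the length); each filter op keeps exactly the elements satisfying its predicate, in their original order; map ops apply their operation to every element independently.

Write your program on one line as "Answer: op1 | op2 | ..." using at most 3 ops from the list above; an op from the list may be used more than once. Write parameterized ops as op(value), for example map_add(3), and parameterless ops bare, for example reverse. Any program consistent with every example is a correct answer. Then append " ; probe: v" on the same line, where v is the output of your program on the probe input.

sort_asc | filter_gt(7) ; probe: [48]

Check, running the answer program on each example:
  [14, 19, -7, 14, 22] -> [-7, 14, 14, 19, 22] -> [14, 14, 19, 22]
  [-39, -22, 30, -44, 18] -> [-44, -39, -22, 18, 30] -> [18, 30]
  [-29, 40, 25, -22, -13, 0, -8, -31, -36] -> [-36, -31, -29, -22, -13, -8, 0, 25, 40] -> [25, 40]
  [17, -18, 20, 17, -30, -5, 2, 31, 14, 10] -> [-30, -18, -5, 2, 10, 14, 17, 17, 20, 31] -> [10, 14, 17, 17, 20, 31]
  probe: [-27, 48, -37] -> [-37, -27, 48] -> [48]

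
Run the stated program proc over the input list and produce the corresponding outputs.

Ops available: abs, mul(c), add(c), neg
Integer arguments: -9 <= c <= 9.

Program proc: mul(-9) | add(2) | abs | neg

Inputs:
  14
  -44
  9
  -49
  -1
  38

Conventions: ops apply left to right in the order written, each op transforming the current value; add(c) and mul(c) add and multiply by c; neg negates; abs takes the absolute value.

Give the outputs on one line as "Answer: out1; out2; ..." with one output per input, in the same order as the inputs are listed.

-124; -398; -79; -443; -11; -340

Execution, op by op:
  14 -> -126 -> -124 -> 124 -> -124
  -44 -> 396 -> 398 -> 398 -> -398
  9 -> -81 -> -79 -> 79 -> -79
  -49 -> 441 -> 443 -> 443 -> -443
  -1 -> 9 -> 11 -> 11 -> -11
  38 -> -342 -> -340 -> 340 -> -340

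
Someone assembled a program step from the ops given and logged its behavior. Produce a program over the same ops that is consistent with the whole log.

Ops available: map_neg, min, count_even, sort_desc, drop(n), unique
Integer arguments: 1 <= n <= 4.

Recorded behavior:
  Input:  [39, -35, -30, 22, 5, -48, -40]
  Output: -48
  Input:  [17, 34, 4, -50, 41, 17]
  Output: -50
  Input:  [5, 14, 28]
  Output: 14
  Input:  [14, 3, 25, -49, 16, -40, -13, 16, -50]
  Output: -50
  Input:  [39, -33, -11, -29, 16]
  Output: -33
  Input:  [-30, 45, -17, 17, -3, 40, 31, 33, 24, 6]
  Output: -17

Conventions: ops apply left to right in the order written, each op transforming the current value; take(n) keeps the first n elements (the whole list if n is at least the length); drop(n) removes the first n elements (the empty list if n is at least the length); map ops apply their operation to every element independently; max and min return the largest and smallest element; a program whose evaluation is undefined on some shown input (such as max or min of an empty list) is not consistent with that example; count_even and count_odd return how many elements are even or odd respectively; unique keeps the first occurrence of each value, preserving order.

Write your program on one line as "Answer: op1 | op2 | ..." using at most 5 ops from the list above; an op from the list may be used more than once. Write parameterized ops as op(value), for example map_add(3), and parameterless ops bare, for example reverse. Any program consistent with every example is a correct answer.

map_neg | drop(1) | map_neg | min

Check, running the answer program on each example:
  [39, -35, -30, 22, 5, -48, -40] -> [-39, 35, 30, -22, -5, 48, 40] -> [35, 30, -22, -5, 48, 40] -> [-35, -30, 22, 5, -48, -40] -> -48
  [17, 34, 4, -50, 41, 17] -> [-17, -34, -4, 50, -41, -17] -> [-34, -4, 50, -41, -17] -> [34, 4, -50, 41, 17] -> -50
  [5, 14, 28] -> [-5, -14, -28] -> [-14, -28] -> [14, 28] -> 14
  [14, 3, 25, -49, 16, -40, -13, 16, -50] -> [-14, -3, -25, 49, -16, 40, 13, -16, 50] -> [-3, -25, 49, -16, 40, 13, -16, 50] -> [3, 25, -49, 16, -40, -13, 16, -50] -> -50
  [39, -33, -11, -29, 16] -> [-39, 33, 11, 29, -16] -> [33, 11, 29, -16] -> [-33, -11, -29, 16] -> -33
  [-30, 45, -17, 17, -3, 40, 31, 33, 24, 6] -> [30, -45, 17, -17, 3, -40, -31, -33, -24, -6] -> [-45, 17, -17, 3, -40, -31, -33, -24, -6] -> [45, -17, 17, -3, 40, 31, 33, 24, 6] -> -17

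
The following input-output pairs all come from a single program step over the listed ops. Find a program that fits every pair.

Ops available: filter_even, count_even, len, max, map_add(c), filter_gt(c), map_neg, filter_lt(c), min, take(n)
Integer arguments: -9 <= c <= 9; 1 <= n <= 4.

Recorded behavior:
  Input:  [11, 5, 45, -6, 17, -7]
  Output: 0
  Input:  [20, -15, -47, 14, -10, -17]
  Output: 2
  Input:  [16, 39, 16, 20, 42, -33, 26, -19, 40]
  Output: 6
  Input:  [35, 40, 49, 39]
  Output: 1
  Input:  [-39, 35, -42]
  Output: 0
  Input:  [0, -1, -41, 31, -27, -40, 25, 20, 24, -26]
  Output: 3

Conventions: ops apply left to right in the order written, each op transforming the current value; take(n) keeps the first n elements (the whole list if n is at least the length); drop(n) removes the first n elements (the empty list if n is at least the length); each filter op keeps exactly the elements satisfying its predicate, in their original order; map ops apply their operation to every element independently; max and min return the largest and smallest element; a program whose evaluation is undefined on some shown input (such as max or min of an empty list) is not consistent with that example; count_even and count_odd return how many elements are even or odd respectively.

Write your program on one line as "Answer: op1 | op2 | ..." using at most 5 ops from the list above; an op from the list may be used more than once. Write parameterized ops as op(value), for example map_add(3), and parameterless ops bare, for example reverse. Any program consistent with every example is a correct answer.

map_neg | map_add(-6) | filter_lt(-4) | filter_even | len

Check, running the answer program on each example:
  [11, 5, 45, -6, 17, -7] -> [-11, -5, -45, 6, -17, 7] -> [-17, -11, -51, 0, -23, 1] -> [-17, -11, -51, -23] -> [] -> 0
  [20, -15, -47, 14, -10, -17] -> [-20, 15, 47, -14, 10, 17] -> [-26, 9, 41, -20, 4, 11] -> [-26, -20] -> [-26, -20] -> 2
  [16, 39, 16, 20, 42, -33, 26, -19, 40] -> [-16, -39, -16, -20, -42, 33, -26, 19, -40] -> [-22, -45, -22, -26, -48, 27, -32, 13, -46] -> [-22, -45, -22, -26, -48, -32, -46] -> [-22, -22, -26, -48, -32, -46] -> 6
  [35, 40, 49, 39] -> [-35, -40, -49, -39] -> [-41, -46, -55, -45] -> [-41, -46, -55, -45] -> [-46] -> 1
  [-39, 35, -42] -> [39, -35, 42] -> [33, -41, 36] -> [-41] -> [] -> 0
  [0, -1, -41, 31, -27, -40, 25, 20, 24, -26] -> [0, 1, 41, -31, 27, 40, -25, -20, -24, 26] -> [-6, -5, 35, -37, 21, 34, -31, -26, -30, 20] -> [-6, -5, -37, -31, -26, -30] -> [-6, -26, -30] -> 3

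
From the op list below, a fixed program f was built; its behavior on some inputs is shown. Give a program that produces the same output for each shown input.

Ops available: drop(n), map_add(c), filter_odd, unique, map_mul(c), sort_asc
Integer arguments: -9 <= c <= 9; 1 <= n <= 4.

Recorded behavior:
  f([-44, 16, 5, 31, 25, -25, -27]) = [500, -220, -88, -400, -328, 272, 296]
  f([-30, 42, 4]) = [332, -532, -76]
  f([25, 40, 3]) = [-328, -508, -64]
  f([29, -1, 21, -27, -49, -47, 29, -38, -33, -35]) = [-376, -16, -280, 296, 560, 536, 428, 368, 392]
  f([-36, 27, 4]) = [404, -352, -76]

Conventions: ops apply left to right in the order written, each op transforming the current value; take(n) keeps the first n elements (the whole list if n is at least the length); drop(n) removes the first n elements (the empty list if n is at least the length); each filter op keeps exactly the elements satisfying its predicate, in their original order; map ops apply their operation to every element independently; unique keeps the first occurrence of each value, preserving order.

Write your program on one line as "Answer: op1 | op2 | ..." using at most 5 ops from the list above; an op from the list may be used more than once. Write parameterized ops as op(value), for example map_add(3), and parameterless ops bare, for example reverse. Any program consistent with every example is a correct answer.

map_add(3) | unique | map_mul(6) | map_mul(-2) | map_add(8)

Check, running the answer program on each example:
  [-44, 16, 5, 31, 25, -25, -27] -> [-41, 19, 8, 34, 28, -22, -24] -> [-41, 19, 8, 34, 28, -22, -24] -> [-246, 114, 48, 204, 168, -132, -144] -> [492, -228, -96, -408, -336, 264, 288] -> [500, -220, -88, -400, -328, 272, 296]
  [-30, 42, 4] -> [-27, 45, 7] -> [-27, 45, 7] -> [-162, 270, 42] -> [324, -540, -84] -> [332, -532, -76]
  [25, 40, 3] -> [28, 43, 6] -> [28, 43, 6] -> [168, 258, 36] -> [-336, -516, -72] -> [-328, -508, -64]
  [29, -1, 21, -27, -49, -47, 29, -38, -33, -35] -> [32, 2, 24, -24, -46, -44, 32, -35, -30, -32] -> [32, 2, 24, -24, -46, -44, -35, -30, -32] -> [192, 12, 144, -144, -276, -264, -210, -180, -192] -> [-384, -24, -288, 288, 552, 528, 420, 360, 384] -> [-376, -16, -280, 296, 560, 536, 428, 368, 392]
  [-36, 27, 4] -> [-33, 30, 7] -> [-33, 30, 7] -> [-198, 180, 42] -> [396, -360, -84] -> [404, -352, -76]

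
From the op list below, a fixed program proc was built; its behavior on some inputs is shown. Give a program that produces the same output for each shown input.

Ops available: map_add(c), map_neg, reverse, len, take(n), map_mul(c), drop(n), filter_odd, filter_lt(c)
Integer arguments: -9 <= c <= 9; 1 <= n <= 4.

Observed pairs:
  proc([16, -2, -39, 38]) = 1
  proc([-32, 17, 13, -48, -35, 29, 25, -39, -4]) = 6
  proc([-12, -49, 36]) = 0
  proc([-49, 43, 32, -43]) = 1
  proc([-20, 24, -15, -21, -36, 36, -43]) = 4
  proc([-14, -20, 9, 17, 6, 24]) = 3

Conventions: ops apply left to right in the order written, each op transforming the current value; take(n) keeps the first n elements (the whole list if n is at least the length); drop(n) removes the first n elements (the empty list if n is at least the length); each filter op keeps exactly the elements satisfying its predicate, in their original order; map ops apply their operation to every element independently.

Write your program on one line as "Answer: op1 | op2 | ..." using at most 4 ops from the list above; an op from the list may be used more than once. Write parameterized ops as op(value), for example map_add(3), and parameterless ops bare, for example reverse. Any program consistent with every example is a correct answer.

map_mul(-7) | drop(3) | len

Check, running the answer program on each example:
  [16, -2, -39, 38] -> [-112, 14, 273, -266] -> [-266] -> 1
  [-32, 17, 13, -48, -35, 29, 25, -39, -4] -> [224, -119, -91, 336, 245, -203, -175, 273, 28] -> [336, 245, -203, -175, 273, 28] -> 6
  [-12, -49, 36] -> [84, 343, -252] -> [] -> 0
  [-49, 43, 32, -43] -> [343, -301, -224, 301] -> [301] -> 1
  [-20, 24, -15, -21, -36, 36, -43] -> [140, -168, 105, 147, 252, -252, 301] -> [147, 252, -252, 301] -> 4
  [-14, -20, 9, 17, 6, 24] -> [98, 140, -63, -119, -42, -168] -> [-119, -42, -168] -> 3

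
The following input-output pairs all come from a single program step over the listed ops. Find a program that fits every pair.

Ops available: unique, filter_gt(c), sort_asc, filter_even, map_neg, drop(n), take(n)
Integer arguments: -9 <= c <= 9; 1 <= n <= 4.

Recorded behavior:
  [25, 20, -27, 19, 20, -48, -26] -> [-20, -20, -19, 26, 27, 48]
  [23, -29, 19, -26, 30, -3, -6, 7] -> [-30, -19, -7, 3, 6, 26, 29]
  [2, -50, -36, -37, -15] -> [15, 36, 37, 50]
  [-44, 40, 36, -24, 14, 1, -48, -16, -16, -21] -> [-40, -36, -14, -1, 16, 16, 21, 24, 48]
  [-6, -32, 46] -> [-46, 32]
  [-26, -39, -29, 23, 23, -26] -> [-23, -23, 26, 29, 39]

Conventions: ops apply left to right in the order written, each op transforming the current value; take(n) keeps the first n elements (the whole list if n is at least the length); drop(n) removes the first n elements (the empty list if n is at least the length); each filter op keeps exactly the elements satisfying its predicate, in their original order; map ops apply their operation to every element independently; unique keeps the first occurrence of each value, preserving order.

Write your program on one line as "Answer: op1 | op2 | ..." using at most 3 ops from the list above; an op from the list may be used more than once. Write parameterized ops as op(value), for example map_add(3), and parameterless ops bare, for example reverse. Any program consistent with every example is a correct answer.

drop(1) | map_neg | sort_asc

Check, running the answer program on each example:
  [25, 20, -27, 19, 20, -48, -26] -> [20, -27, 19, 20, -48, -26] -> [-20, 27, -19, -20, 48, 26] -> [-20, -20, -19, 26, 27, 48]
  [23, -29, 19, -26, 30, -3, -6, 7] -> [-29, 19, -26, 30, -3, -6, 7] -> [29, -19, 26, -30, 3, 6, -7] -> [-30, -19, -7, 3, 6, 26, 29]
  [2, -50, -36, -37, -15] -> [-50, -36, -37, -15] -> [50, 36, 37, 15] -> [15, 36, 37, 50]
  [-44, 40, 36, -24, 14, 1, -48, -16, -16, -21] -> [40, 36, -24, 14, 1, -48, -16, -16, -21] -> [-40, -36, 24, -14, -1, 48, 16, 16, 21] -> [-40, -36, -14, -1, 16, 16, 21, 24, 48]
  [-6, -32, 46] -> [-32, 46] -> [32, -46] -> [-46, 32]
  [-26, -39, -29, 23, 23, -26] -> [-39, -29, 23, 23, -26] -> [39, 29, -23, -23, 26] -> [-23, -23, 26, 29, 39]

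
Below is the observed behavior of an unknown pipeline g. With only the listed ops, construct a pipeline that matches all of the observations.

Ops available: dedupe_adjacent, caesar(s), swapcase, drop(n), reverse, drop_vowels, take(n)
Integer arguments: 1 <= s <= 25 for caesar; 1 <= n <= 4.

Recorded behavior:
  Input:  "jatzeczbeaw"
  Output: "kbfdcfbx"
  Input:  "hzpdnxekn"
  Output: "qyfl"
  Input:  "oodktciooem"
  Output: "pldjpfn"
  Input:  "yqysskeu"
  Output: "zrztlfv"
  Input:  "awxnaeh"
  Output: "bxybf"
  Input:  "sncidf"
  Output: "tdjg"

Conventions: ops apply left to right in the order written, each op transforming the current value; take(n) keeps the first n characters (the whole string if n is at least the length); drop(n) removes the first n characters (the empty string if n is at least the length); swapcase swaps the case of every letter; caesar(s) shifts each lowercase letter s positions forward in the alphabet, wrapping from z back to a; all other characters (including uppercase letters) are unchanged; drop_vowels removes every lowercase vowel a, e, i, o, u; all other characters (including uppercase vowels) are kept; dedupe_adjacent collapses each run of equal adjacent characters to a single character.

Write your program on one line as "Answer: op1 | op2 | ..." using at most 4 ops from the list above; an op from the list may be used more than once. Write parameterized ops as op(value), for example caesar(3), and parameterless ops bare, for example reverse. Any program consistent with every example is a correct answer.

caesar(12) | caesar(15) | drop_vowels | dedupe_adjacent

Check, running the answer program on each example:
  "jatzeczbeaw" -> "vmflqolnqmi" -> "kbuafdacfbx" -> "kbfdcfbx" -> "kbfdcfbx"
  "hzpdnxekn" -> "tlbpzjqwz" -> "iaqeoyflo" -> "qyfl" -> "qyfl"
  "oodktciooem" -> "aapwfouaaqy" -> "ppeludjppfn" -> "ppldjppfn" -> "pldjpfn"
  "yqysskeu" -> "kckeewqg" -> "zrzttlfv" -> "zrzttlfv" -> "zrztlfv"
  "awxnaeh" -> "mijzmqt" -> "bxyobfi" -> "bxybf" -> "bxybf"
  "sncidf" -> "ezoupr" -> "todjeg" -> "tdjg" -> "tdjg"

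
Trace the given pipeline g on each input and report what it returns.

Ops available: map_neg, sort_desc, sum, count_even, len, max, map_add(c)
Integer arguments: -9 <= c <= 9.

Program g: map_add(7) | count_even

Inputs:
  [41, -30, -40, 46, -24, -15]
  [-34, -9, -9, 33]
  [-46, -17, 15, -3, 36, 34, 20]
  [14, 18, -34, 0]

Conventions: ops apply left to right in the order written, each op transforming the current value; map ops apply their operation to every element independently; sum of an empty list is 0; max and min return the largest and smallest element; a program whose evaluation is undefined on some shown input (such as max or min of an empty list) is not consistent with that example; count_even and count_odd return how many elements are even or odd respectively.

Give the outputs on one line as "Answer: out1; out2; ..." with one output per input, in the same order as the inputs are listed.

Execution, op by op:
  [41, -30, -40, 46, -24, -15] -> [48, -23, -33, 53, -17, -8] -> 2
  [-34, -9, -9, 33] -> [-27, -2, -2, 40] -> 3
  [-46, -17, 15, -3, 36, 34, 20] -> [-39, -10, 22, 4, 43, 41, 27] -> 3
  [14, 18, -34, 0] -> [21, 25, -27, 7] -> 0

2; 3; 3; 0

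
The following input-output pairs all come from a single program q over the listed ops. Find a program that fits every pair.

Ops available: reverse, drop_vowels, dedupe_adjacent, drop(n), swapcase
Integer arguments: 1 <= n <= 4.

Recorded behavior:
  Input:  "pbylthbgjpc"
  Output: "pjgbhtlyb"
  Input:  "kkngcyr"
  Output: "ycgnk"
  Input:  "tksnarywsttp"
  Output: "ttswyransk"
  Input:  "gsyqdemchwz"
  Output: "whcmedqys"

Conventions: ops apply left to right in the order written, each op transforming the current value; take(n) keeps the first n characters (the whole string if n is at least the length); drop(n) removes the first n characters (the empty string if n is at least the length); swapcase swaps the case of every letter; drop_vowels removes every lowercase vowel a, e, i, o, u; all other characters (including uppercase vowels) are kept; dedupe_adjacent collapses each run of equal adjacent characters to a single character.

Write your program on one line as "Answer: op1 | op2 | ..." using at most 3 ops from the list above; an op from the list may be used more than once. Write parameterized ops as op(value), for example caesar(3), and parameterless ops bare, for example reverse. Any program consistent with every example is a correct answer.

drop(1) | reverse | drop(1)

Check, running the answer program on each example:
  "pbylthbgjpc" -> "bylthbgjpc" -> "cpjgbhtlyb" -> "pjgbhtlyb"
  "kkngcyr" -> "kngcyr" -> "rycgnk" -> "ycgnk"
  "tksnarywsttp" -> "ksnarywsttp" -> "pttswyransk" -> "ttswyransk"
  "gsyqdemchwz" -> "syqdemchwz" -> "zwhcmedqys" -> "whcmedqys"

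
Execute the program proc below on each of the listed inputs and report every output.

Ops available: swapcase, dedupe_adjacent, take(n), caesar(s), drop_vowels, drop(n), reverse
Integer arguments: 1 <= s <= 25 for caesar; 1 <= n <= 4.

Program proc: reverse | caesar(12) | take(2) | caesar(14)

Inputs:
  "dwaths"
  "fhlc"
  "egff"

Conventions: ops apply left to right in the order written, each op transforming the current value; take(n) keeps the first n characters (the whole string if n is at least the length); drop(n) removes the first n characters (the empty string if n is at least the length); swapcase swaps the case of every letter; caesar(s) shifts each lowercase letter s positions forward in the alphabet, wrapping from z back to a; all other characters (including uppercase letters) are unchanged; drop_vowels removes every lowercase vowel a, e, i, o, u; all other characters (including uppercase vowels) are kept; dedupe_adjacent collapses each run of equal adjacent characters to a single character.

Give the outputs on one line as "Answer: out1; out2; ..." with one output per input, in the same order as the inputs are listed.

"sh"; "cl"; "ff"

Execution, op by op:
  "dwaths" -> "shtawd" -> "etfmip" -> "et" -> "sh"
  "fhlc" -> "clhf" -> "oxtr" -> "ox" -> "cl"
  "egff" -> "ffge" -> "rrsq" -> "rr" -> "ff"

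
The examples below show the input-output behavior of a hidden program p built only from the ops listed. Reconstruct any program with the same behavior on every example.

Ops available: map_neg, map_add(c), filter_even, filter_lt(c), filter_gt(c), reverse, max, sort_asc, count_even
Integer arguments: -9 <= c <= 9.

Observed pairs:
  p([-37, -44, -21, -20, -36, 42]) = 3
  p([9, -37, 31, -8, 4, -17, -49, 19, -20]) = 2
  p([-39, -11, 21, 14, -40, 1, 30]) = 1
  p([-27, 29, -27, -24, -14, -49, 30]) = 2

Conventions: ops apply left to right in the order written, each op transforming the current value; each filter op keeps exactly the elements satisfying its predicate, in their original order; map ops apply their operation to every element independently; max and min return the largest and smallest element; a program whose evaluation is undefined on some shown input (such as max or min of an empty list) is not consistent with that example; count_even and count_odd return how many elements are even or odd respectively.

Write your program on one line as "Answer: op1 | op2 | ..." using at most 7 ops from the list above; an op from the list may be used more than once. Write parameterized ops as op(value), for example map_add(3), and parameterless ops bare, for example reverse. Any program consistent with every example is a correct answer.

reverse | map_add(-4) | filter_even | filter_lt(-6) | map_neg | count_even

Check, running the answer program on each example:
  [-37, -44, -21, -20, -36, 42] -> [42, -36, -20, -21, -44, -37] -> [38, -40, -24, -25, -48, -41] -> [38, -40, -24, -48] -> [-40, -24, -48] -> [40, 24, 48] -> 3
  [9, -37, 31, -8, 4, -17, -49, 19, -20] -> [-20, 19, -49, -17, 4, -8, 31, -37, 9] -> [-24, 15, -53, -21, 0, -12, 27, -41, 5] -> [-24, 0, -12] -> [-24, -12] -> [24, 12] -> 2
  [-39, -11, 21, 14, -40, 1, 30] -> [30, 1, -40, 14, 21, -11, -39] -> [26, -3, -44, 10, 17, -15, -43] -> [26, -44, 10] -> [-44] -> [44] -> 1
  [-27, 29, -27, -24, -14, -49, 30] -> [30, -49, -14, -24, -27, 29, -27] -> [26, -53, -18, -28, -31, 25, -31] -> [26, -18, -28] -> [-18, -28] -> [18, 28] -> 2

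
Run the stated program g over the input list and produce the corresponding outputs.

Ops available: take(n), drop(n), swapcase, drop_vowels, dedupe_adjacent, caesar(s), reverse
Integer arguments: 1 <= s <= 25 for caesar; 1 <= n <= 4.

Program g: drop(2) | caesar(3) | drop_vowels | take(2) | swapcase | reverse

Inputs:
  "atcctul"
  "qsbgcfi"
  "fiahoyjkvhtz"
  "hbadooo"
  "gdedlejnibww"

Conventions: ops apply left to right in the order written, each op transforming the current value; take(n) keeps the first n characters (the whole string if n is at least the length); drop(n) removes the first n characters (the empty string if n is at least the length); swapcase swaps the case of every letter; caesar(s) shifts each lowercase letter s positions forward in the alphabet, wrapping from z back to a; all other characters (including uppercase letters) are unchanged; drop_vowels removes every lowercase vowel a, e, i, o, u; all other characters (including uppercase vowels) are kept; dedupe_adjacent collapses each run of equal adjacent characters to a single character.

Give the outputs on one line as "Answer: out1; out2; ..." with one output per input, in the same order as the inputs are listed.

"FF"; "FJ"; "KD"; "GD"; "GH"

Execution, op by op:
  "atcctul" -> "cctul" -> "ffwxo" -> "ffwx" -> "ff" -> "FF" -> "FF"
  "qsbgcfi" -> "bgcfi" -> "ejfil" -> "jfl" -> "jf" -> "JF" -> "FJ"
  "fiahoyjkvhtz" -> "ahoyjkvhtz" -> "dkrbmnykwc" -> "dkrbmnykwc" -> "dk" -> "DK" -> "KD"
  "hbadooo" -> "adooo" -> "dgrrr" -> "dgrrr" -> "dg" -> "DG" -> "GD"
  "gdedlejnibww" -> "edlejnibww" -> "hgohmqlezz" -> "hghmqlzz" -> "hg" -> "HG" -> "GH"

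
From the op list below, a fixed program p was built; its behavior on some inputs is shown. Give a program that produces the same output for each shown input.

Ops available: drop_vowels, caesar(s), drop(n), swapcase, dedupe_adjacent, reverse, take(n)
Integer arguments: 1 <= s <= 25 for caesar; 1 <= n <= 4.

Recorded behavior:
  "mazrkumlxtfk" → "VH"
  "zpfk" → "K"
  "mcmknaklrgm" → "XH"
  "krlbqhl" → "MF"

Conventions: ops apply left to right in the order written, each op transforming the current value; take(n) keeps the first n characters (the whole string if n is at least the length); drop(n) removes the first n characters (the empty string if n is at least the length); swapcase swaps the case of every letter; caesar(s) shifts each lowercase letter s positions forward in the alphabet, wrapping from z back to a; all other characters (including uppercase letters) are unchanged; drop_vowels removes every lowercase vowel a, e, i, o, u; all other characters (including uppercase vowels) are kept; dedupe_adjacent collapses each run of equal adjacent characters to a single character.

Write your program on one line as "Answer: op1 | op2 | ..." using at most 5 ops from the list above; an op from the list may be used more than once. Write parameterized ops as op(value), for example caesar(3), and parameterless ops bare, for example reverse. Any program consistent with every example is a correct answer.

caesar(21) | take(2) | reverse | drop_vowels | swapcase

Check, running the answer program on each example:
  "mazrkumlxtfk" -> "hvumfphgsoaf" -> "hv" -> "vh" -> "vh" -> "VH"
  "zpfk" -> "ukaf" -> "uk" -> "ku" -> "k" -> "K"
  "mcmknaklrgm" -> "hxhfivfgmbh" -> "hx" -> "xh" -> "xh" -> "XH"
  "krlbqhl" -> "fmgwlcg" -> "fm" -> "mf" -> "mf" -> "MF"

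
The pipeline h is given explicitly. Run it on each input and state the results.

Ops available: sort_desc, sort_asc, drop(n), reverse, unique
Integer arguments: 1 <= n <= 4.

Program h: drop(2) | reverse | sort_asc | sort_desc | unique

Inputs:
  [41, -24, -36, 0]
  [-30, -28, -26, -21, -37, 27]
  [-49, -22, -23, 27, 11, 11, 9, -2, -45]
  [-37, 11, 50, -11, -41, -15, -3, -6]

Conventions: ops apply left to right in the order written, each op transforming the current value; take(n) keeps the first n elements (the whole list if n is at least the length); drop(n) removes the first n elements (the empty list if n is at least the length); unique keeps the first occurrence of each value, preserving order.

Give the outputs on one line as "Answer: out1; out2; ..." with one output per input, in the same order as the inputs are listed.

Execution, op by op:
  [41, -24, -36, 0] -> [-36, 0] -> [0, -36] -> [-36, 0] -> [0, -36] -> [0, -36]
  [-30, -28, -26, -21, -37, 27] -> [-26, -21, -37, 27] -> [27, -37, -21, -26] -> [-37, -26, -21, 27] -> [27, -21, -26, -37] -> [27, -21, -26, -37]
  [-49, -22, -23, 27, 11, 11, 9, -2, -45] -> [-23, 27, 11, 11, 9, -2, -45] -> [-45, -2, 9, 11, 11, 27, -23] -> [-45, -23, -2, 9, 11, 11, 27] -> [27, 11, 11, 9, -2, -23, -45] -> [27, 11, 9, -2, -23, -45]
  [-37, 11, 50, -11, -41, -15, -3, -6] -> [50, -11, -41, -15, -3, -6] -> [-6, -3, -15, -41, -11, 50] -> [-41, -15, -11, -6, -3, 50] -> [50, -3, -6, -11, -15, -41] -> [50, -3, -6, -11, -15, -41]

[0, -36]; [27, -21, -26, -37]; [27, 11, 9, -2, -23, -45]; [50, -3, -6, -11, -15, -41]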